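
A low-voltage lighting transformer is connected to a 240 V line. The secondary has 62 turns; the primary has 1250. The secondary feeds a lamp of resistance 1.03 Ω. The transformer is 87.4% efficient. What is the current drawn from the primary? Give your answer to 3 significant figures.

V_s = 240 × 62/1250 = 11.904 V.
I_s = V_s/R = 11.904/1.03 = 11.557 A.
P_out = V_s I_s = 11.904 × 11.557 = 137.58 W.
P_in = P_out/η = 137.58/0.874 = 157.41 W.
I_p = P_in/V_p = 157.41/240 = 0.656 A.

I_p ≈ 0.656 A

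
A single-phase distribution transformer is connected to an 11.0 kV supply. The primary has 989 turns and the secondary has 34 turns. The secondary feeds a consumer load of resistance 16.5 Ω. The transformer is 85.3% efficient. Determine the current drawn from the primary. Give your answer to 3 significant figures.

I_p ≈ 0.924 A

V_s = 11000 × 34/989 = 378.16 V.
I_s = V_s/R = 378.16/16.5 = 22.919 A.
P_out = V_s I_s = 378.16 × 22.919 = 8667.0 W.
P_in = P_out/η = 8667.0/0.853 = 10161 W.
I_p = P_in/V_p = 10161/11000 = 0.924 A.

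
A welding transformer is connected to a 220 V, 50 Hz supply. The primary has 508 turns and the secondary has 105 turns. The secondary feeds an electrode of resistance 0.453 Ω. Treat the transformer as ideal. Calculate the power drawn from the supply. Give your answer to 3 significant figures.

P ≈ 4560 W

V_s = V_p × N_s/N_p = 220 × 105/508 = 45.472 V.
I_s = V_s/R = 45.472/0.453 = 100.38 A.
I_p = I_s × N_s/N_p = 100.38 × 105/508 = 20.748 A.
P = V_p I_p = 220 × 20.748 = 4560 W.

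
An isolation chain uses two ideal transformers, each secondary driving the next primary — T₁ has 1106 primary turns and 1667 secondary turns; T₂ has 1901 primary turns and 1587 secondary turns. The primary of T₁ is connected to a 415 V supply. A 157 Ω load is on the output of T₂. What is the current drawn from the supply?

After T₁: V = 415.00 × 1667/1106 = 625.50 V.
After T₂: V = 625.50 × 1587/1901 = 522.18 V.
I_load = 522.18/157 = 3.3260 A, so P_out = 522.18 × 3.3260 = 1736.8 W.
All ideal ⇒ P_in = P_out, so I_supply = 1736.8/415 = 4.19 A.

I_supply ≈ 4.19 A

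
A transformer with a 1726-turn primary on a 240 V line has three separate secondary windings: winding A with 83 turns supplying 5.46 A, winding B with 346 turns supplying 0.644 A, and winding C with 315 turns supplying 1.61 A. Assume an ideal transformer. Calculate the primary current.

I_p ≈ 0.685 A

V_A = 240 × 83/1726 = 11.541 V; V_B = 240 × 346/1726 = 48.111 V; V_C = 240 × 315/1726 = 43.801 V.
P_out = V_A I_A + V_B I_B + V_C I_C = 11.541×5.46 + 48.111×0.644 + 43.801×1.61 = 63.015 + 30.984 + 70.519 = 164.52 W.
Ideal ⇒ P_in = P_out, so I_p = P_out/V_p = 164.52/240 = 0.685 A.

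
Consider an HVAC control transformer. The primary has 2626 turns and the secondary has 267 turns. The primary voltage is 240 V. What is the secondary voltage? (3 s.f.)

V_s ≈ 24.4 V

V_s/V_p = N_s/N_p, so V_s = 240 × 267/2626 = 24.4 V.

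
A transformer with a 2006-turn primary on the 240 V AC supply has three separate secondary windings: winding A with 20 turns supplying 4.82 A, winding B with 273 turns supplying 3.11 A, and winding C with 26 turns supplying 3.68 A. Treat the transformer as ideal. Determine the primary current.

I_p ≈ 0.519 A

V_A = 240 × 20/2006 = 2.3928 V; V_B = 240 × 273/2006 = 32.662 V; V_C = 240 × 26/2006 = 3.1107 V.
P_out = V_A I_A + V_B I_B + V_C I_C = 2.3928×4.82 + 32.662×3.11 + 3.1107×3.68 = 11.533 + 101.58 + 11.447 = 124.56 W.
Ideal ⇒ P_in = P_out, so I_p = P_out/V_p = 124.56/240 = 0.519 A.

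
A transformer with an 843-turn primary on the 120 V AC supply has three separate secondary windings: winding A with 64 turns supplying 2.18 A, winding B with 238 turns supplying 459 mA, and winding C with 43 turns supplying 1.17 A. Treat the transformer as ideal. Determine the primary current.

V_A = 120 × 64/843 = 9.1103 V; V_B = 120 × 238/843 = 33.879 V; V_C = 120 × 43/843 = 6.1210 V.
P_out = V_A I_A + V_B I_B + V_C I_C = 9.1103×2.18 + 33.879×0.459 + 6.1210×1.17 = 19.860 + 15.550 + 7.1616 = 42.573 W.
Ideal ⇒ P_in = P_out, so I_p = P_out/V_p = 42.573/120 = 0.355 A.

I_p ≈ 0.355 A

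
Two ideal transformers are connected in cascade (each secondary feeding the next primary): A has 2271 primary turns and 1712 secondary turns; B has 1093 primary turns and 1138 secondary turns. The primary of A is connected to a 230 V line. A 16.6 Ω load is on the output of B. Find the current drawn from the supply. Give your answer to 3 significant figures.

After A: V = 230.00 × 1712/2271 = 173.39 V.
After B: V = 173.39 × 1138/1093 = 180.52 V.
I_load = 180.52/16.6 = 10.875 A, so P_out = 180.52 × 10.875 = 1963.2 W.
All ideal ⇒ P_in = P_out, so I_supply = 1963.2/230 = 8.54 A.

I_supply ≈ 8.54 A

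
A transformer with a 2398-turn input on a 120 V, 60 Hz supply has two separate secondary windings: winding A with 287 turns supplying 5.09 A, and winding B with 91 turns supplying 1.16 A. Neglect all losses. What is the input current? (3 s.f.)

V_A = 120 × 287/2398 = 14.362 V; V_B = 120 × 91/2398 = 4.5538 V.
P_out = V_A I_A + V_B I_B = 14.362×5.09 + 4.5538×1.16 = 73.102 + 5.2824 = 78.385 W.
Ideal ⇒ P_in = P_out, so I_in = P_out/V_in = 78.385/120 = 0.653 A.

I_in ≈ 0.653 A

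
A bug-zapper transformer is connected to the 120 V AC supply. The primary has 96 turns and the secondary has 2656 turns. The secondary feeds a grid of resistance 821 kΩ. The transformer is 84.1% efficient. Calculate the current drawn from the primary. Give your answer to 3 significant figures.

V_s = 120 × 2656/96 = 3320.0 V.
I_s = V_s/R = 3320.0/821000 = 0.0040438 A.
P_out = V_s I_s = 3320.0 × 0.0040438 = 13.426 W.
P_in = P_out/η = 13.426/0.841 = 15.964 W.
I_p = P_in/V_p = 15.964/120 = 0.133 A.

I_p ≈ 0.133 A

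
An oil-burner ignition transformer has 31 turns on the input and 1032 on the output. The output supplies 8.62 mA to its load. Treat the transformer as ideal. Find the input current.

I_in ≈ 0.287 A

For an ideal transformer I_in/I_out = N_out/N_in, so I_in = 0.00862 × 1032/31 = 0.287 A.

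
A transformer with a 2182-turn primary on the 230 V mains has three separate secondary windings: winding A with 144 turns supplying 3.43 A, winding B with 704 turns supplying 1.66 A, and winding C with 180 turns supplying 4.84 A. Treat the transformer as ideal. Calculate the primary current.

V_A = 230 × 144/2182 = 15.179 V; V_B = 230 × 704/2182 = 74.207 V; V_C = 230 × 180/2182 = 18.973 V.
P_out = V_A I_A + V_B I_B + V_C I_C = 15.179×3.43 + 74.207×1.66 + 18.973×4.84 = 52.063 + 123.18 + 91.831 = 267.08 W.
Ideal ⇒ P_in = P_out, so I_p = P_out/V_p = 267.08/230 = 1.16 A.

I_p ≈ 1.16 A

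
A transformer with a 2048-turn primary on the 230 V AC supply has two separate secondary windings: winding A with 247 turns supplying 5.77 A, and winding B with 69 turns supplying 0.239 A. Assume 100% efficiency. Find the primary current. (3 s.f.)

I_p ≈ 0.704 A

V_A = 230 × 247/2048 = 27.739 V; V_B = 230 × 69/2048 = 7.7490 V.
P_out = V_A I_A + V_B I_B = 27.739×5.77 + 7.7490×0.239 = 160.06 + 1.8520 = 161.91 W.
Ideal ⇒ P_in = P_out, so I_p = P_out/V_p = 161.91/230 = 0.704 A.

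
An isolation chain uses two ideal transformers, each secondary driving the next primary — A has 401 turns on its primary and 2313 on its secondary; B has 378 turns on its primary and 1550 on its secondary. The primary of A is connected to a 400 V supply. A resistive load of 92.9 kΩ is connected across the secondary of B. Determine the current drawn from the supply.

After A: V = 400.00 × 2313/401 = 2307.2 V.
After B: V = 2307.2 × 1550/378 = 9460.9 V.
I_load = 9460.9/92900 = 0.10184 A, so P_out = 9460.9 × 0.10184 = 963.49 W.
All ideal ⇒ P_in = P_out, so I_supply = 963.49/400 = 2.41 A.

I_supply ≈ 2.41 A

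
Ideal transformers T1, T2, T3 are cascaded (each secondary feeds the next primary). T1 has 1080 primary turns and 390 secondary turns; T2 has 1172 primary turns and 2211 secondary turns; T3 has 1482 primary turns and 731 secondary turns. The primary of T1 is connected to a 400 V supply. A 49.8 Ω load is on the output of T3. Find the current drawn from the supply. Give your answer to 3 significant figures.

I_supply ≈ 0.907 A

Secondary of T1: V = 400.00 × 390/1080 = 144.44 V.
Secondary of T2: V = 144.44 × 2211/1172 = 272.50 V.
Secondary of T3: V = 272.50 × 731/1482 = 134.41 V.
I_load = 134.41/49.8 = 2.6990 A, so P_out = 134.41 × 2.6990 = 362.77 W.
All ideal ⇒ P_in = P_out, so I_supply = 362.77/400 = 0.907 A.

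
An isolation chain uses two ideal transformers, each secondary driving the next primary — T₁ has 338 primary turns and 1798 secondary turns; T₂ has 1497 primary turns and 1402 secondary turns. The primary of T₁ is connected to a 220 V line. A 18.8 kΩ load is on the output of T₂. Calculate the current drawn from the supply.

Secondary of T₁: V = 220.00 × 1798/338 = 1170.3 V.
Secondary of T₂: V = 1170.3 × 1402/1497 = 1096.0 V.
I_load = 1096.0/18800 = 0.058299 A, so P_out = 1096.0 × 0.058299 = 63.898 W.
All ideal ⇒ P_in = P_out, so I_supply = 63.898/220 = 0.290 A.

I_supply ≈ 0.290 A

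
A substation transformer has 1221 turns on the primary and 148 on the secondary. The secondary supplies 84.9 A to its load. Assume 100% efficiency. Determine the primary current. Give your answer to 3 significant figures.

I_p ≈ 10.3 A

For an ideal transformer I_p/I_s = N_s/N_p, so I_p = 84.9 × 148/1221 = 10.3 A.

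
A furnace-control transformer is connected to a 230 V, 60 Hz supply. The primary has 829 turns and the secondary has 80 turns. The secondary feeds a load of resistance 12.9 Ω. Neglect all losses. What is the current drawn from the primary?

I_p ≈ 0.166 A

V_s = V_p × N_s/N_p = 230 × 80/829 = 22.195 V.
I_s = V_s/R = 22.195/12.9 = 1.7206 A.
For an ideal transformer I_p N_p = I_s N_s, so I_p = 1.7206 × 80/829 = 0.166 A.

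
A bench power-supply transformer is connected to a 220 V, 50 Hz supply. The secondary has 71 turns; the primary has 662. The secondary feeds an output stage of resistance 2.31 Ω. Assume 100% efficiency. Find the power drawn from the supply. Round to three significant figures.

P ≈ 241 W

V_s = V_p × N_s/N_p = 220 × 71/662 = 23.595 V.
I_s = V_s/R = 23.595/2.31 = 10.214 A.
I_p = I_s × N_s/N_p = 10.214 × 71/662 = 1.0955 A.
P = V_p I_p = 220 × 1.0955 = 241 W.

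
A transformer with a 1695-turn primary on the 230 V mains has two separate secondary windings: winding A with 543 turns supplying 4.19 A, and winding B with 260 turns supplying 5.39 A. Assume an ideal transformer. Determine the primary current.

I_p ≈ 2.17 A

V_A = 230 × 543/1695 = 73.681 V; V_B = 230 × 260/1695 = 35.280 V.
P_out = V_A I_A + V_B I_B = 73.681×4.19 + 35.280×5.39 = 308.73 + 190.16 = 498.89 W.
Ideal ⇒ P_in = P_out, so I_p = P_out/V_p = 498.89/230 = 2.17 A.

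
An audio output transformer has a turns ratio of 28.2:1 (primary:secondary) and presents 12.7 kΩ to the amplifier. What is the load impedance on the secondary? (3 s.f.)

Z_s ≈ 16.0 Ω

Z_s = Z_p/(N_p/N_s)² = 12700/28.2² = 16.0 Ω.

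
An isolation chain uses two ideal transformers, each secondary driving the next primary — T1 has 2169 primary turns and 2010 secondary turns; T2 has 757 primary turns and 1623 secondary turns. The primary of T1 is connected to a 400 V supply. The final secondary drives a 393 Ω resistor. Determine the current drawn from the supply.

I_supply ≈ 4.02 A

After T1: V = 400.00 × 2010/2169 = 370.68 V.
After T2: V = 370.68 × 1623/757 = 794.73 V.
I_load = 794.73/393 = 2.0222 A, so P_out = 794.73 × 2.0222 = 1607.1 W.
All ideal ⇒ P_in = P_out, so I_supply = 1607.1/400 = 4.02 A.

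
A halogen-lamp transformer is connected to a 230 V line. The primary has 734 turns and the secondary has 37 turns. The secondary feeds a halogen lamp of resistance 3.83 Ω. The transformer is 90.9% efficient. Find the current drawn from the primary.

V_s = 230 × 37/734 = 11.594 V.
I_s = V_s/R = 11.594/3.83 = 3.0272 A.
P_out = V_s I_s = 11.594 × 3.0272 = 35.097 W.
P_in = P_out/η = 35.097/0.909 = 38.610 W.
I_p = P_in/V_p = 38.610/230 = 0.168 A.

I_p ≈ 0.168 A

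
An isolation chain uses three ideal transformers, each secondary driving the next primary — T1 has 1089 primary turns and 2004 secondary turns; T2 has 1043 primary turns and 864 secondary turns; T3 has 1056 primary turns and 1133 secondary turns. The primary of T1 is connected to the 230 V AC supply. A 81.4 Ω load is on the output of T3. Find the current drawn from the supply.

I_supply ≈ 7.56 A

After T1: V = 230.00 × 2004/1089 = 423.25 V.
After T2: V = 423.25 × 864/1043 = 350.61 V.
After T3: V = 350.61 × 1133/1056 = 376.18 V.
I_load = 376.18/81.4 = 4.6213 A, so P_out = 376.18 × 4.6213 = 1738.4 W.
All ideal ⇒ P_in = P_out, so I_supply = 1738.4/230 = 7.56 A.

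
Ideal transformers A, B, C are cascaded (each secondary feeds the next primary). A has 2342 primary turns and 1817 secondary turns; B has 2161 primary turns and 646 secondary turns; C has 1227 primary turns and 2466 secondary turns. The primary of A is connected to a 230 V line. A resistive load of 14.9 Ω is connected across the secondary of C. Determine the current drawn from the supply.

I_supply ≈ 3.35 A

After A: V = 230.00 × 1817/2342 = 178.44 V.
After B: V = 178.44 × 646/2161 = 53.343 V.
After C: V = 53.343 × 2466/1227 = 107.21 V.
I_load = 107.21/14.9 = 7.1951 A, so P_out = 107.21 × 7.1951 = 771.36 W.
All ideal ⇒ P_in = P_out, so I_supply = 771.36/230 = 3.35 A.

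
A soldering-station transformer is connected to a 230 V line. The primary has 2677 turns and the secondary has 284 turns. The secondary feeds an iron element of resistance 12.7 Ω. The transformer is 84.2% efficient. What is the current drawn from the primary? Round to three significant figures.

I_p ≈ 0.242 A

V_s = 230 × 284/2677 = 24.400 V.
I_s = V_s/R = 24.400/12.7 = 1.9213 A.
P_out = V_s I_s = 24.400 × 1.9213 = 46.880 W.
P_in = P_out/η = 46.880/0.842 = 55.678 W.
I_p = P_in/V_p = 55.678/230 = 0.242 A.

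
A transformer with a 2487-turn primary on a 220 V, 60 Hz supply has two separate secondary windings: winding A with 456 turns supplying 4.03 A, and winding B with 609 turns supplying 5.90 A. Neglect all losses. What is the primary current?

I_p ≈ 2.18 A

V_A = 220 × 456/2487 = 40.338 V; V_B = 220 × 609/2487 = 53.872 V.
P_out = V_A I_A + V_B I_B = 40.338×4.03 + 53.872×5.90 = 162.56 + 317.85 = 480.41 W.
Ideal ⇒ P_in = P_out, so I_p = P_out/V_p = 480.41/220 = 2.18 A.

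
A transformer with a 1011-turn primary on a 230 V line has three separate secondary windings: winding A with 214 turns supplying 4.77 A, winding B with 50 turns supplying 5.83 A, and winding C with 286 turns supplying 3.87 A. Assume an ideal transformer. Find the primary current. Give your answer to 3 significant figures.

I_p ≈ 2.39 A

V_A = 230 × 214/1011 = 48.684 V; V_B = 230 × 50/1011 = 11.375 V; V_C = 230 × 286/1011 = 65.064 V.
P_out = V_A I_A + V_B I_B + V_C I_C = 48.684×4.77 + 11.375×5.83 + 65.064×3.87 = 232.22 + 66.316 + 251.80 = 550.34 W.
Ideal ⇒ P_in = P_out, so I_p = P_out/V_p = 550.34/230 = 2.39 A.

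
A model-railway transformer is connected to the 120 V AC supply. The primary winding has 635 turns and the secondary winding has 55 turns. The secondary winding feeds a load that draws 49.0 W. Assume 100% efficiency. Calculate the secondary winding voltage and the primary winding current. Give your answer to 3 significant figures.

V_s = V_p × N_s/N_p = 120 × 55/635 = 10.394 V.
I_s = P/V_s = 49.0/10.394 = 4.7144 A.
I_p = I_s × N_s/N_p = 4.7144 × 55/635 = 0.408 A.

V_s ≈ 10.4 V, I_p ≈ 0.408 A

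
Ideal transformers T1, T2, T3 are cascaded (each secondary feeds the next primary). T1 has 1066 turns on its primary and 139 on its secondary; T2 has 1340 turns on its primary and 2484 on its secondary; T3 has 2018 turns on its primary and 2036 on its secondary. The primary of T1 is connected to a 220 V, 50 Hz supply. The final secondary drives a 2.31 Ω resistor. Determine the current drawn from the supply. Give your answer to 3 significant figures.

I_supply ≈ 5.66 A

After T1: V = 220.00 × 139/1066 = 28.687 V.
After T2: V = 28.687 × 2484/1340 = 53.177 V.
After T3: V = 53.177 × 2036/2018 = 53.652 V.
I_load = 53.652/2.31 = 23.226 A, so P_out = 53.652 × 23.226 = 1246.1 W.
All ideal ⇒ P_in = P_out, so I_supply = 1246.1/220 = 5.66 A.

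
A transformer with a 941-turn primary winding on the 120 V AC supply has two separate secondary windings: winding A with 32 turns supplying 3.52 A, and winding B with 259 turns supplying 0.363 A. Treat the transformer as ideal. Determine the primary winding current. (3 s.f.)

V_A = 120 × 32/941 = 4.0808 V; V_B = 120 × 259/941 = 33.029 V.
P_out = V_A I_A + V_B I_B = 4.0808×3.52 + 33.029×0.363 = 14.364 + 11.989 = 26.354 W.
Ideal ⇒ P_in = P_out, so I_p = P_out/V_p = 26.354/120 = 0.220 A.

I_p ≈ 0.220 A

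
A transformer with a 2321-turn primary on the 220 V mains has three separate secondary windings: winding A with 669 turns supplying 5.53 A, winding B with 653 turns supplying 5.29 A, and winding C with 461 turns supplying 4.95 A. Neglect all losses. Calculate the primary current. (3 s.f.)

I_p ≈ 4.07 A

V_A = 220 × 669/2321 = 63.412 V; V_B = 220 × 653/2321 = 61.896 V; V_C = 220 × 461/2321 = 43.697 V.
P_out = V_A I_A + V_B I_B + V_C I_C = 63.412×5.53 + 61.896×5.29 + 43.697×4.95 = 350.67 + 327.43 + 216.30 = 894.40 W.
Ideal ⇒ P_in = P_out, so I_p = P_out/V_p = 894.40/220 = 4.07 A.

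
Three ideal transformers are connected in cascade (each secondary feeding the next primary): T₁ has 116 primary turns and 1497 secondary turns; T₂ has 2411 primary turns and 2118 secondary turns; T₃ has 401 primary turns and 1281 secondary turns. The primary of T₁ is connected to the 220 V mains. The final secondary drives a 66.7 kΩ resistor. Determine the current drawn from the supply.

I_supply ≈ 4.33 A

Secondary of T₁: V = 220.00 × 1497/116 = 2839.1 V.
Secondary of T₂: V = 2839.1 × 2118/2411 = 2494.1 V.
Secondary of T₃: V = 2494.1 × 1281/401 = 7967.5 V.
I_load = 7967.5/66700 = 0.11945 A, so P_out = 7967.5 × 0.11945 = 951.73 W.
All ideal ⇒ P_in = P_out, so I_supply = 951.73/220 = 4.33 A.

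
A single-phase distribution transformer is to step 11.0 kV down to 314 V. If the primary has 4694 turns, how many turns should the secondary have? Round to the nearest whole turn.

N_s/N_p = V_s/V_p, so N_s = 4694 × 314/11000 = 134.0 ≈ 134 turns.

N_s = 134 turns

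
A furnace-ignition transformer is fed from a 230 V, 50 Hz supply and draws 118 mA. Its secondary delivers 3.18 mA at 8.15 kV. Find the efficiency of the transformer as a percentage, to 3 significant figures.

η ≈ 95.5%

P_in = 230 × 0.118 = 27.1400 W.
P_out = 8150 × 0.00318 = 25.9170 W.
η = P_out/P_in = 25.9170/27.1400 = 0.955.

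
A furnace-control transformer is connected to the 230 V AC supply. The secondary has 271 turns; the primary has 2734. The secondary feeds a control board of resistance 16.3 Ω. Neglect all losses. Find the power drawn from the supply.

P ≈ 31.9 W

V_s = V_p × N_s/N_p = 230 × 271/2734 = 22.798 V.
I_s = V_s/R = 22.798/16.3 = 1.3987 A.
I_p = I_s × N_s/N_p = 1.3987 × 271/2734 = 0.13864 A.
P = V_p I_p = 230 × 0.13864 = 31.9 W.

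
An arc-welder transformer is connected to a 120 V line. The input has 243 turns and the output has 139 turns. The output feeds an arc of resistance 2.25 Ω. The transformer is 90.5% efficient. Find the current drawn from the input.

V_out = 120 × 139/243 = 68.642 V.
I_out = V_out/R = 68.642/2.25 = 30.508 A.
P_out = V_out I_out = 68.642 × 30.508 = 2094.1 W.
P_in = P_out/η = 2094.1/0.905 = 2313.9 W.
I_in = P_in/V_in = 2313.9/120 = 19.3 A.

I_in ≈ 19.3 A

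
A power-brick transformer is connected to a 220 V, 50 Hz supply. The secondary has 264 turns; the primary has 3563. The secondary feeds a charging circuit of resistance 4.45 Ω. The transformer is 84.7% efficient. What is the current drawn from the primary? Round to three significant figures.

I_p ≈ 0.320 A

V_s = 220 × 264/3563 = 16.301 V.
I_s = V_s/R = 16.301/4.45 = 3.6631 A.
P_out = V_s I_s = 16.301 × 3.6631 = 59.712 W.
P_in = P_out/η = 59.712/0.847 = 70.498 W.
I_p = P_in/V_p = 70.498/220 = 0.320 A.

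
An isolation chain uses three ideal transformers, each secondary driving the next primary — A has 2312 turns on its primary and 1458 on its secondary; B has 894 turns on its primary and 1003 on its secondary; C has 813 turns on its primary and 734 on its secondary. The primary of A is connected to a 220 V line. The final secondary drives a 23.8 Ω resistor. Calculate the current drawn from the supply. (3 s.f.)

I_supply ≈ 3.77 A

After A: V = 220.00 × 1458/2312 = 138.74 V.
After B: V = 138.74 × 1003/894 = 155.65 V.
After C: V = 155.65 × 734/813 = 140.53 V.
I_load = 140.53/23.8 = 5.9045 A, so P_out = 140.53 × 5.9045 = 829.75 W.
All ideal ⇒ P_in = P_out, so I_supply = 829.75/220 = 3.77 A.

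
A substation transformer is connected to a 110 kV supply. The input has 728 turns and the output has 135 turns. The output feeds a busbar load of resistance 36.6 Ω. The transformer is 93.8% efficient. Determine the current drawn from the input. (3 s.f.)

I_in ≈ 110 A

V_out = 110000 × 135/728 = 20398 V.
I_out = V_out/R = 20398/36.6 = 557.33 A.
P_out = V_out I_out = 20398 × 557.33 = 1.1369×10^7 W.
P_in = P_out/η = 1.1369×10^7/0.938 = 1.2120×10^7 W.
I_in = P_in/V_in = 1.2120×10^7/110000 = 110 A.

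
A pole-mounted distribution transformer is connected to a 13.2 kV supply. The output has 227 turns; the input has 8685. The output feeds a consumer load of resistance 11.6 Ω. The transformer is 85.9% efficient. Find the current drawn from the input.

I_in ≈ 0.905 A

V_out = 13200 × 227/8685 = 345.01 V.
I_out = V_out/R = 345.01/11.6 = 29.742 A.
P_out = V_out I_out = 345.01 × 29.742 = 10261 W.
P_in = P_out/η = 10261/0.859 = 11946 W.
I_in = P_in/V_in = 11946/13200 = 0.905 A.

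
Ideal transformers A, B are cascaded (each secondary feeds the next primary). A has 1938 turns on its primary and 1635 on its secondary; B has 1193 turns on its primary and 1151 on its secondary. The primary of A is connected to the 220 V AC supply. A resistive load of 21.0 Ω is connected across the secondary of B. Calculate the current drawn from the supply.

After A: V = 220.00 × 1635/1938 = 185.60 V.
After B: V = 185.60 × 1151/1193 = 179.07 V.
I_load = 179.07/21.0 = 8.5271 A, so P_out = 179.07 × 8.5271 = 1526.9 W.
All ideal ⇒ P_in = P_out, so I_supply = 1526.9/220 = 6.94 A.

I_supply ≈ 6.94 A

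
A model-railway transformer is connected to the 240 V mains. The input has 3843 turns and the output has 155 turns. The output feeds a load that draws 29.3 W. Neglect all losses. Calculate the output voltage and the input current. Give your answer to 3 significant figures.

V_out ≈ 9.68 V, I_in ≈ 0.122 A

V_out = V_in × N_out/N_in = 240 × 155/3843 = 9.6799 V.
I_out = P/V_out = 29.3/9.6799 = 3.0269 A.
I_in = I_out × N_out/N_in = 3.0269 × 155/3843 = 0.122 A.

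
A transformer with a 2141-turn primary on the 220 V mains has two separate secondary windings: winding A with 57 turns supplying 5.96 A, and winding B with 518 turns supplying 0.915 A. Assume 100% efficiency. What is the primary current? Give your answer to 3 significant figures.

I_p ≈ 0.380 A

V_A = 220 × 57/2141 = 5.8571 V; V_B = 220 × 518/2141 = 53.227 V.
P_out = V_A I_A + V_B I_B = 5.8571×5.96 + 53.227×0.915 = 34.908 + 48.703 = 83.611 W.
Ideal ⇒ P_in = P_out, so I_p = P_out/V_p = 83.611/220 = 0.380 A.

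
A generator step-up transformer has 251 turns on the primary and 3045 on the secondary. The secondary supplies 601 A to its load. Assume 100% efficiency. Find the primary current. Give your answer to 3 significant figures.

I_p ≈ 7290 A

For an ideal transformer I_p/I_s = N_s/N_p, so I_p = 601 × 3045/251 = 7290 A.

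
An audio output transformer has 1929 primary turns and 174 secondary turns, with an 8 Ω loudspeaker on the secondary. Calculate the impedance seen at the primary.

Z_p = (N_p/N_s)² × Z_s = (1929/174)² × 8 = 983 Ω.

Z_p ≈ 983 Ω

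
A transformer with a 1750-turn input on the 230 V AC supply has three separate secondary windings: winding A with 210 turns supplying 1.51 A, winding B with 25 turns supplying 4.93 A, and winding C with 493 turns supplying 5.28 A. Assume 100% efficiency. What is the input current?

I_in ≈ 1.74 A

V_A = 230 × 210/1750 = 27.600 V; V_B = 230 × 25/1750 = 3.2857 V; V_C = 230 × 493/1750 = 64.794 V.
P_out = V_A I_A + V_B I_B + V_C I_C = 27.600×1.51 + 3.2857×4.93 + 64.794×5.28 = 41.676 + 16.199 + 342.11 = 399.99 W.
Ideal ⇒ P_in = P_out, so I_in = P_out/V_in = 399.99/230 = 1.74 A.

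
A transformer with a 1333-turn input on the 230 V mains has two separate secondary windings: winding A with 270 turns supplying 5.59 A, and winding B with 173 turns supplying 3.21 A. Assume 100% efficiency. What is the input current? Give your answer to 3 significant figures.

V_A = 230 × 270/1333 = 46.587 V; V_B = 230 × 173/1333 = 29.850 V.
P_out = V_A I_A + V_B I_B = 46.587×5.59 + 29.850×3.21 = 260.42 + 95.818 = 356.24 W.
Ideal ⇒ P_in = P_out, so I_in = P_out/V_in = 356.24/230 = 1.55 A.

I_in ≈ 1.55 A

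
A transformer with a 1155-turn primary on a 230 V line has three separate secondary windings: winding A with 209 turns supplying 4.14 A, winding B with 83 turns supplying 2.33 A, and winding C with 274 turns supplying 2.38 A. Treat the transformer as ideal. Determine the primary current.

V_A = 230 × 209/1155 = 41.619 V; V_B = 230 × 83/1155 = 16.528 V; V_C = 230 × 274/1155 = 54.563 V.
P_out = V_A I_A + V_B I_B + V_C I_C = 41.619×4.14 + 16.528×2.33 + 54.563×2.38 = 172.30 + 38.511 + 129.86 = 340.67 W.
Ideal ⇒ P_in = P_out, so I_p = P_out/V_p = 340.67/230 = 1.48 A.

I_p ≈ 1.48 A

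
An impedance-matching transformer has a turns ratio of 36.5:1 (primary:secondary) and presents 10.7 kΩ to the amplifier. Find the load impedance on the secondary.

Z_s = Z_p/(N_p/N_s)² = 10700/36.5² = 8.03 Ω.

Z_s ≈ 8.03 Ω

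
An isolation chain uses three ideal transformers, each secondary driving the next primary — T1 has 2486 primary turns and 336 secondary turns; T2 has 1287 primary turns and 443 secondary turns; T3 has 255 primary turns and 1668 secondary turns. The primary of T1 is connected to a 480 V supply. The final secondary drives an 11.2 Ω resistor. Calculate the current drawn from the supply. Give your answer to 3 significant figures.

Secondary of T1: V = 480.00 × 336/2486 = 64.875 V.
Secondary of T2: V = 64.875 × 443/1287 = 22.331 V.
Secondary of T3: V = 22.331 × 1668/255 = 146.07 V.
I_load = 146.07/11.2 = 13.042 A, so P_out = 146.07 × 13.042 = 1905.0 W.
All ideal ⇒ P_in = P_out, so I_supply = 1905.0/480 = 3.97 A.

I_supply ≈ 3.97 A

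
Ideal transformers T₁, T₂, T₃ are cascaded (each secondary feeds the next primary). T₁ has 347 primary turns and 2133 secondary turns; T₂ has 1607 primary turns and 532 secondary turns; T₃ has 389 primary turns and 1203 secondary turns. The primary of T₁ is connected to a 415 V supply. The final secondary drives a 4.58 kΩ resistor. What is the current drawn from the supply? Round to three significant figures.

Secondary of T₁: V = 415.00 × 2133/347 = 2551.0 V.
Secondary of T₂: V = 2551.0 × 532/1607 = 844.51 V.
Secondary of T₃: V = 844.51 × 1203/389 = 2611.7 V.
I_load = 2611.7/4580 = 0.57024 A, so P_out = 2611.7 × 0.57024 = 1489.3 W.
All ideal ⇒ P_in = P_out, so I_supply = 1489.3/415 = 3.59 A.

I_supply ≈ 3.59 A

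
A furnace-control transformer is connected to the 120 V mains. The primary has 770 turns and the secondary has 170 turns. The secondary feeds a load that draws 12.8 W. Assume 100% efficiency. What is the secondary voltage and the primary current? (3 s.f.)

V_s ≈ 26.5 V, I_p ≈ 0.107 A

V_s = V_p × N_s/N_p = 120 × 170/770 = 26.494 V.
I_s = P/V_s = 12.8/26.494 = 0.48314 A.
I_p = I_s × N_s/N_p = 0.48314 × 170/770 = 0.107 A.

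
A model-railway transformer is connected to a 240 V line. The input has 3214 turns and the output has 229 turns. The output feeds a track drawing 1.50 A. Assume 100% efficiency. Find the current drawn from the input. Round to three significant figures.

For an ideal transformer I_in N_in = I_out N_out, so I_in = 1.50 × 229/3214 = 0.107 A.

I_in ≈ 0.107 A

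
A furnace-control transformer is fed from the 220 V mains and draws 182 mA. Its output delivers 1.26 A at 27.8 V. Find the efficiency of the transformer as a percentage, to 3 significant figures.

P_in = 220 × 0.182 = 40.0400 W.
P_out = 27.8 × 1.26 = 35.0280 W.
η = P_out/P_in = 35.0280/40.0400 = 0.875.

η ≈ 87.5%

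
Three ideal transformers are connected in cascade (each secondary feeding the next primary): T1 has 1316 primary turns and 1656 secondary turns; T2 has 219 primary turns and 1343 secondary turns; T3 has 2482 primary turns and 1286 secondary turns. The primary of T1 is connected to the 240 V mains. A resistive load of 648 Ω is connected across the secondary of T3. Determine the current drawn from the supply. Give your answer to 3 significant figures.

After T1: V = 240.00 × 1656/1316 = 302.01 V.
After T2: V = 302.01 × 1343/219 = 1852.0 V.
After T3: V = 1852.0 × 1286/2482 = 959.59 V.
I_load = 959.59/648 = 1.4809 A, so P_out = 959.59 × 1.4809 = 1421.0 W.
All ideal ⇒ P_in = P_out, so I_supply = 1421.0/240 = 5.92 A.

I_supply ≈ 5.92 A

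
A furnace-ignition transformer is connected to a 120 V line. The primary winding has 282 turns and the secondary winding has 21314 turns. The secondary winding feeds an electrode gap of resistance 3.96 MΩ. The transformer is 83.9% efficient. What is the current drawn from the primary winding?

V_s = 120 × 21314/282 = 9069.8 V.
I_s = V_s/R = 9069.8/(3.96×10^6) = 0.0022904 A.
P_out = V_s I_s = 9069.8 × 0.0022904 = 20.773 W.
P_in = P_out/η = 20.773/0.839 = 24.759 W.
I_p = P_in/V_p = 24.759/120 = 0.206 A.

I_p ≈ 0.206 A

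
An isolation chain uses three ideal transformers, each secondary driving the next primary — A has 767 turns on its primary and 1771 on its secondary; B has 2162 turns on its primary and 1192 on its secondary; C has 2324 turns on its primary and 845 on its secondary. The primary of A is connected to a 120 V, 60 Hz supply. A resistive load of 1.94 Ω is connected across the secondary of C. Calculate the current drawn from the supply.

I_supply ≈ 13.3 A

After A: V = 120.00 × 1771/767 = 277.08 V.
After B: V = 277.08 × 1192/2162 = 152.77 V.
After C: V = 152.77 × 845/2324 = 55.545 V.
I_load = 55.545/1.94 = 28.631 A, so P_out = 55.545 × 28.631 = 1590.3 W.
All ideal ⇒ P_in = P_out, so I_supply = 1590.3/120 = 13.3 A.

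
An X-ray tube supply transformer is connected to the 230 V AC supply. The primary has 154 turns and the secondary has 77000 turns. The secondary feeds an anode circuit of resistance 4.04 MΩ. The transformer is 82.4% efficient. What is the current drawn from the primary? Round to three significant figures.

V_s = 230 × 77000/154 = 115000 V.
I_s = V_s/R = 115000/(4.04×10^6) = 0.028465 A.
P_out = V_s I_s = 115000 × 0.028465 = 3273.5 W.
P_in = P_out/η = 3273.5/0.824 = 3972.7 W.
I_p = P_in/V_p = 3972.7/230 = 17.3 A.

I_p ≈ 17.3 A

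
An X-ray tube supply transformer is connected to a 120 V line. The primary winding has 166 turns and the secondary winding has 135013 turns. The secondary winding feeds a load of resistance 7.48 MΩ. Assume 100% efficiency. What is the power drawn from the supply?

V_s = V_p × N_s/N_p = 120 × 135013/166 = 97600 V.
I_s = V_s/R = 97600/(7.48×10^6) = 0.013048 A.
I_p = I_s × N_s/N_p = 0.013048 × 135013/166 = 10.612 A.
P = V_p I_p = 120 × 10.612 = 1270 W.

P ≈ 1270 W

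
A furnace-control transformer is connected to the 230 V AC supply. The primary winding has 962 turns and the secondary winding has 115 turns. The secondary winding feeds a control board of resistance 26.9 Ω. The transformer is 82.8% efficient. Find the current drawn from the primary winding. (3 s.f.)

I_p ≈ 0.148 A

V_s = 230 × 115/962 = 27.495 V.
I_s = V_s/R = 27.495/26.9 = 1.0221 A.
P_out = V_s I_s = 27.495 × 1.0221 = 28.103 W.
P_in = P_out/η = 28.103/0.828 = 33.941 W.
I_p = P_in/V_p = 33.941/230 = 0.148 A.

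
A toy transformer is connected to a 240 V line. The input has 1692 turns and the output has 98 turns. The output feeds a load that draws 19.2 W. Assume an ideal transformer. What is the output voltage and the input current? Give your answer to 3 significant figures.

V_out = V_in × N_out/N_in = 240 × 98/1692 = 13.901 V.
I_out = P/V_out = 19.2/13.901 = 1.3812 A.
I_in = I_out × N_out/N_in = 1.3812 × 98/1692 = 0.0800 A.

V_out ≈ 13.9 V, I_in ≈ 0.0800 A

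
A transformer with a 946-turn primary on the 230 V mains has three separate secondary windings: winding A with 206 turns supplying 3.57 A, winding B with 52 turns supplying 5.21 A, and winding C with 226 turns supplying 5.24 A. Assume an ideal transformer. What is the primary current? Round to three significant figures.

I_p ≈ 2.32 A

V_A = 230 × 206/946 = 50.085 V; V_B = 230 × 52/946 = 12.643 V; V_C = 230 × 226/946 = 54.947 V.
P_out = V_A I_A + V_B I_B + V_C I_C = 50.085×3.57 + 12.643×5.21 + 54.947×5.24 = 178.80 + 65.868 + 287.92 = 532.59 W.
Ideal ⇒ P_in = P_out, so I_p = P_out/V_p = 532.59/230 = 2.32 A.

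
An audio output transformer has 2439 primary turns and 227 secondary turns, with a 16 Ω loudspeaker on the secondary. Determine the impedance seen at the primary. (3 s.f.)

Z_p ≈ 1850 Ω

Z_p = (N_p/N_s)² × Z_s = (2439/227)² × 16 = 1850 Ω.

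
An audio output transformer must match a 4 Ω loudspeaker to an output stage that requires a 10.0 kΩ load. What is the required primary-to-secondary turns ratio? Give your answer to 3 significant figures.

Z_p/Z_s = (N_p/N_s)², so N_p/N_s = √(10000/4) = √2500 = 50.0.

N_p/N_s ≈ 50.0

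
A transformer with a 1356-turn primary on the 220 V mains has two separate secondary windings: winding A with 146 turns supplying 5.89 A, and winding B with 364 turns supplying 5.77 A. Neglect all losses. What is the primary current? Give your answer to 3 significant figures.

V_A = 220 × 146/1356 = 23.687 V; V_B = 220 × 364/1356 = 59.056 V.
P_out = V_A I_A + V_B I_B = 23.687×5.89 + 59.056×5.77 = 139.52 + 340.75 = 480.27 W.
Ideal ⇒ P_in = P_out, so I_p = P_out/V_p = 480.27/220 = 2.18 A.

I_p ≈ 2.18 A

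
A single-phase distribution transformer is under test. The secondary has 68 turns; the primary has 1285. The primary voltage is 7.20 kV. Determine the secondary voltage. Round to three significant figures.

V_s/V_p = N_s/N_p, so V_s = 7200 × 68/1285 = 381 V.

V_s ≈ 381 V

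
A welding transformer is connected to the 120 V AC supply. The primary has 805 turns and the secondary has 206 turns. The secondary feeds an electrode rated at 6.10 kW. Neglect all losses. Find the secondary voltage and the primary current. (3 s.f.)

V_s = V_p × N_s/N_p = 120 × 206/805 = 30.708 V.
I_s = P/V_s = 6100/30.708 = 198.64 A.
I_p = I_s × N_s/N_p = 198.64 × 206/805 = 50.8 A.

V_s ≈ 30.7 V, I_p ≈ 50.8 A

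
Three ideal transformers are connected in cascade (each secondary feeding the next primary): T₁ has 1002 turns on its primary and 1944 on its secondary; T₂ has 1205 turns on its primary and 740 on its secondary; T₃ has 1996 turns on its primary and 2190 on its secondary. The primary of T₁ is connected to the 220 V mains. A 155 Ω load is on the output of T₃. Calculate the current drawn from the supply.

After T₁: V = 220.00 × 1944/1002 = 426.83 V.
After T₂: V = 426.83 × 740/1205 = 262.12 V.
After T₃: V = 262.12 × 2190/1996 = 287.59 V.
I_load = 287.59/155 = 1.8554 A, so P_out = 287.59 × 1.8554 = 533.61 W.
All ideal ⇒ P_in = P_out, so I_supply = 533.61/220 = 2.43 A.

I_supply ≈ 2.43 A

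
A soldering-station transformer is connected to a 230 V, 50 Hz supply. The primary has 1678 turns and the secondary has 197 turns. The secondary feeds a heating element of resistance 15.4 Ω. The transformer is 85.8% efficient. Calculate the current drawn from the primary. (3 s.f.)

I_p ≈ 0.240 A

V_s = 230 × 197/1678 = 27.002 V.
I_s = V_s/R = 27.002/15.4 = 1.7534 A.
P_out = V_s I_s = 27.002 × 1.7534 = 47.346 W.
P_in = P_out/η = 47.346/0.858 = 55.182 W.
I_p = P_in/V_p = 55.182/230 = 0.240 A.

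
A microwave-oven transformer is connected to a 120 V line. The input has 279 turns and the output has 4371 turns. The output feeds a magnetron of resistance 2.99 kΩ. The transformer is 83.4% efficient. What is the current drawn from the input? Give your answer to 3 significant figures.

V_out = 120 × 4371/279 = 1880.0 V.
I_out = V_out/R = 1880.0/2990 = 0.62876 A.
P_out = V_out I_out = 1880.0 × 0.62876 = 1182.1 W.
P_in = P_out/η = 1182.1/0.834 = 1417.4 W.
I_in = P_in/V_in = 1417.4/120 = 11.8 A.

I_in ≈ 11.8 A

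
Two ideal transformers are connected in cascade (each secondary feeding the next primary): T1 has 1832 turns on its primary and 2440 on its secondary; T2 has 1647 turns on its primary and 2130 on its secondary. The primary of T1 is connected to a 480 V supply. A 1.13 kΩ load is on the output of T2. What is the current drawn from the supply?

Secondary of T1: V = 480.00 × 2440/1832 = 639.30 V.
Secondary of T2: V = 639.30 × 2130/1647 = 826.78 V.
I_load = 826.78/1130 = 0.73167 A, so P_out = 826.78 × 0.73167 = 604.93 W.
All ideal ⇒ P_in = P_out, so I_supply = 604.93/480 = 1.26 A.

I_supply ≈ 1.26 A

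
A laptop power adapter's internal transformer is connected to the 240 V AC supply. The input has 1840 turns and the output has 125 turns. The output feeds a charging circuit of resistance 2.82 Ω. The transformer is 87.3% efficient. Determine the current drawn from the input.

V_out = 240 × 125/1840 = 16.304 V.
I_out = V_out/R = 16.304/2.82 = 5.7817 A.
P_out = V_out I_out = 16.304 × 5.7817 = 94.267 W.
P_in = P_out/η = 94.267/0.873 = 107.98 W.
I_in = P_in/V_in = 107.98/240 = 0.450 A.

I_in ≈ 0.450 A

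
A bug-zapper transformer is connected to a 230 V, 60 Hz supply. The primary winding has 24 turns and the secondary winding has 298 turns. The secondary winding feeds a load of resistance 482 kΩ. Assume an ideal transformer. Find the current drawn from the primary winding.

I_p ≈ 0.0736 A

V_s = V_p × N_s/N_p = 230 × 298/24 = 2855.8 V.
I_s = V_s/R = 2855.8/482000 = 0.0059250 A.
For an ideal transformer I_p N_p = I_s N_s, so I_p = 0.0059250 × 298/24 = 0.0736 A.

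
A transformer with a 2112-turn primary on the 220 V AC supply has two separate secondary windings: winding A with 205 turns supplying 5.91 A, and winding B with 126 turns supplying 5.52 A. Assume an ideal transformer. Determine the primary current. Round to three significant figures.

I_p ≈ 0.903 A

V_A = 220 × 205/2112 = 21.354 V; V_B = 220 × 126/2112 = 13.125 V.
P_out = V_A I_A + V_B I_B = 21.354×5.91 + 13.125×5.52 = 126.20 + 72.450 = 198.65 W.
Ideal ⇒ P_in = P_out, so I_p = P_out/V_p = 198.65/220 = 0.903 A.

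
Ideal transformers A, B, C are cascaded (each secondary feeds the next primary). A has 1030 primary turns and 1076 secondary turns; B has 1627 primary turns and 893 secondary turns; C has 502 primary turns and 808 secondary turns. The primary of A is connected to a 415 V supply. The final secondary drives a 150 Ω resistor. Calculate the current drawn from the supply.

I_supply ≈ 2.36 A

After A: V = 415.00 × 1076/1030 = 433.53 V.
After B: V = 433.53 × 893/1627 = 237.95 V.
After C: V = 237.95 × 808/502 = 383.00 V.
I_load = 383.00/150 = 2.5533 A, so P_out = 383.00 × 2.5533 = 977.91 W.
All ideal ⇒ P_in = P_out, so I_supply = 977.91/415 = 2.36 A.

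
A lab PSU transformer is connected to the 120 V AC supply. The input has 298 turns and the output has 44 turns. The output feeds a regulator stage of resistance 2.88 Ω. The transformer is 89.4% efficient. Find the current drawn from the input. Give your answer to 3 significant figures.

I_in ≈ 1.02 A

V_out = 120 × 44/298 = 17.718 V.
I_out = V_out/R = 17.718/2.88 = 6.1521 A.
P_out = V_out I_out = 17.718 × 6.1521 = 109.00 W.
P_in = P_out/η = 109.00/0.894 = 121.93 W.
I_in = P_in/V_in = 121.93/120 = 1.02 A.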